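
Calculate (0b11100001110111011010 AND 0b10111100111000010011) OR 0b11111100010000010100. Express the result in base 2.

0b11100001110111011010 AND 0b10111100111000010011 = 0b10100000110000010010.
Then OR with 0b11111100010000010100.

0b11111100110000010110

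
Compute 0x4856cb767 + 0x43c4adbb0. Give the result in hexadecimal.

Add column by column in base 16, right to left:
  7+0 = 7
  6+b = 1 carry 1
  7+b+1 = 3 carry 1
  b+d+1 = 9 carry 1
  c+a+1 = 7 carry 1
  6+4+1 = b
  5+c = 1 carry 1
  8+3+1 = c
  4+4 = 8

0x8c1b79317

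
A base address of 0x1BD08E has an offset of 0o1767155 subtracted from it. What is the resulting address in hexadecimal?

0x13E221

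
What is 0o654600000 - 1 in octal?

0o654577777

The trailing 5 digits are 0, so subtracting 1 borrows through: they become 7 and the next digit up decrements.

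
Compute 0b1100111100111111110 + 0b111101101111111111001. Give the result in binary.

0b1001010101100111110111

Add column by column in base 2, right to left:
  0+1 = 1
  1+0 = 1
  1+0 = 1
  1+1 = 0 carry 1
  1+1+1 = 1 carry 1
  1+1+1 = 1 carry 1
  1+1+1 = 1 carry 1
  1+1+1 = 1 carry 1
  1+1+1 = 1 carry 1
  0+1+1 = 0 carry 1
  0+1+1 = 0 carry 1
  1+1+1 = 1 carry 1
  1+1+1 = 1 carry 1
  1+0+1 = 0 carry 1
  1+1+1 = 1 carry 1
  0+1+1 = 0 carry 1
  0+0+1 = 1
  1+1 = 0 carry 1
  1+1+1 = 1 carry 1
  0+1+1 = 0 carry 1
  0+1+1 = 0 carry 1
  final carry 1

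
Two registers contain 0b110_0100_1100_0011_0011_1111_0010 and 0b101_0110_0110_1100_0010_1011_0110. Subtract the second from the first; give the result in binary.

0b111001010111000100111100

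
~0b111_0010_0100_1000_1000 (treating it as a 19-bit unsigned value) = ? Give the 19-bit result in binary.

0b0001101101101110111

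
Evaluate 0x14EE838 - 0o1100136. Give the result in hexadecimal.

0x14A67DA

0o1100136 = 0x4805E in hexadecimal.
Subtract column by column in base 16:
  8-E → A (borrow)
  3-5-1 → D (borrow)
  8-0-1 → 7
  E-8 → 6
  E-4 → A
  4-0 → 4
  1-0 → 1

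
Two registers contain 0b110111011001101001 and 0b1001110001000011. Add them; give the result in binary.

0b1000001001010101100

Add column by column in base 2, right to left:
  1+1 = 0 carry 1
  0+1+1 = 0 carry 1
  0+0+1 = 1
  1+0 = 1
  0+0 = 0
  1+0 = 1
  1+1 = 0 carry 1
  0+0+1 = 1
  0+0 = 0
  1+0 = 1
  1+1 = 0 carry 1
  0+1+1 = 0 carry 1
  1+1+1 = 1 carry 1
  1+0+1 = 0 carry 1
  1+0+1 = 0 carry 1
  0+1+1 = 0 carry 1
  1+0+1 = 0 carry 1
  1+0+1 = 0 carry 1
  final carry 1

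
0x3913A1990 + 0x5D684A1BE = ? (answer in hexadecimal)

Add column by column in base 16, right to left:
  0+E = E
  9+B = 4 carry 1
  9+1+1 = B
  1+A = B
  A+4 = E
  3+8 = B
  1+6 = 7
  9+D = 6 carry 1
  3+5+1 = 9

0x967BEBB4E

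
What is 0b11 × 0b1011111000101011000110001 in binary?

Multiply each base-2 digit by 3, carrying:
  1×3 = 3 → write 1 carry 1
  0×3+1 = 1 → write 1
  0×3 = 0 → write 0
  0×3 = 0 → write 0
  1×3 = 3 → write 1 carry 1
  1×3+1 = 4 → write 0 carry 2
  0×3+2 = 2 → write 0 carry 1
  0×3+1 = 1 → write 1
  0×3 = 0 → write 0
  1×3 = 3 → write 1 carry 1
  1×3+1 = 4 → write 0 carry 2
  0×3+2 = 2 → write 0 carry 1
  1×3+1 = 4 → write 0 carry 2
  0×3+2 = 2 → write 0 carry 1
  1×3+1 = 4 → write 0 carry 2
  0×3+2 = 2 → write 0 carry 1
  0×3+1 = 1 → write 1
  0×3 = 0 → write 0
  1×3 = 3 → write 1 carry 1
  1×3+1 = 4 → write 0 carry 2
  1×3+2 = 5 → write 1 carry 2
  1×3+2 = 5 → write 1 carry 2
  1×3+2 = 5 → write 1 carry 2
  0×3+2 = 2 → write 0 carry 1
  1×3+1 = 4 → write 0 carry 2
  remaining carry: 10

0b100011101010000001010010011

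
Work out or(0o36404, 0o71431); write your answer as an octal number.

OR each oct digit independently (no carries):
  3|7=7, 6|1=7, 4|4=4, 0|3=3, 4|1=5

0o77435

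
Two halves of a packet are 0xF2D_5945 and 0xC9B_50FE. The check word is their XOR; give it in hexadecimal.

XOR each hex digit independently (no carries):
  F^C=3, 2^9=B, D^B=6, 5^5=0, 9^0=9, 4^F=B, 5^E=B

0x3B609BB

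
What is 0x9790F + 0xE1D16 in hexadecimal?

Add column by column in base 16, right to left:
  F+6 = 5 carry 1
  0+1+1 = 2
  9+D = 6 carry 1
  7+1+1 = 9
  9+E = 7 carry 1
  final carry 1

0x179625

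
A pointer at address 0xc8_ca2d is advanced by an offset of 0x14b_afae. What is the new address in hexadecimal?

0x21479db

Add column by column in base 16, right to left:
  d+e = b carry 1
  2+a+1 = d
  a+f = 9 carry 1
  c+a+1 = 7 carry 1
  8+b+1 = 4 carry 1
  c+4+1 = 1 carry 1
  0+1+1 = 2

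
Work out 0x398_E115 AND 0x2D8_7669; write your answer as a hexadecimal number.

0x2986001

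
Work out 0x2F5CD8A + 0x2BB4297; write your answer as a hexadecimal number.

Add column by column in base 16, right to left:
  A+7 = 1 carry 1
  8+9+1 = 2 carry 1
  D+2+1 = 0 carry 1
  C+4+1 = 1 carry 1
  5+B+1 = 1 carry 1
  F+B+1 = B carry 1
  2+2+1 = 5

0x5B11021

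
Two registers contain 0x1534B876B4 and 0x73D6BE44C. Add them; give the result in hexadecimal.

Add column by column in base 16, right to left:
  4+C = 0 carry 1
  B+4+1 = 0 carry 1
  6+4+1 = B
  7+E = 5 carry 1
  8+B+1 = 4 carry 1
  B+6+1 = 2 carry 1
  4+D+1 = 2 carry 1
  3+3+1 = 7
  5+7 = C
  1+0 = 1

0x1C72245B00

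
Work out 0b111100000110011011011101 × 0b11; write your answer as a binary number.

0b10110100010011010010010111

Multiply each base-2 digit by 3, carrying:
  1×3 = 3 → write 1 carry 1
  0×3+1 = 1 → write 1
  1×3 = 3 → write 1 carry 1
  1×3+1 = 4 → write 0 carry 2
  1×3+2 = 5 → write 1 carry 2
  0×3+2 = 2 → write 0 carry 1
  1×3+1 = 4 → write 0 carry 2
  1×3+2 = 5 → write 1 carry 2
  0×3+2 = 2 → write 0 carry 1
  1×3+1 = 4 → write 0 carry 2
  1×3+2 = 5 → write 1 carry 2
  0×3+2 = 2 → write 0 carry 1
  0×3+1 = 1 → write 1
  1×3 = 3 → write 1 carry 1
  1×3+1 = 4 → write 0 carry 2
  0×3+2 = 2 → write 0 carry 1
  0×3+1 = 1 → write 1
  0×3 = 0 → write 0
  0×3 = 0 → write 0
  0×3 = 0 → write 0
  1×3 = 3 → write 1 carry 1
  1×3+1 = 4 → write 0 carry 2
  1×3+2 = 5 → write 1 carry 2
  1×3+2 = 5 → write 1 carry 2
  remaining carry: 10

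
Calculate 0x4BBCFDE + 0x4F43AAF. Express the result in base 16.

Add column by column in base 16, right to left:
  E+F = D carry 1
  D+A+1 = 8 carry 1
  F+A+1 = A carry 1
  C+3+1 = 0 carry 1
  B+4+1 = 0 carry 1
  B+F+1 = B carry 1
  4+4+1 = 9

0x9B00A8D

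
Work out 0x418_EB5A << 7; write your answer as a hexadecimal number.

7 bits is not a whole number of base-16 digits; in binary: 100000110001110101101011010 << 7 = 1000001100011101011010110100000000.

0x20C75AD00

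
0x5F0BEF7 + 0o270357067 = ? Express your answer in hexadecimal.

0o270357067 = 0x2E1DE37 in hexadecimal.
Add column by column in base 16, right to left:
  7+7 = E
  F+3 = 2 carry 1
  E+E+1 = D carry 1
  B+D+1 = 9 carry 1
  0+1+1 = 2
  F+E = D carry 1
  5+2+1 = 8

0x8D29D2E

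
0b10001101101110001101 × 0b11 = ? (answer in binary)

Multiply each base-2 digit by 3, carrying:
  1×3 = 3 → write 1 carry 1
  0×3+1 = 1 → write 1
  1×3 = 3 → write 1 carry 1
  1×3+1 = 4 → write 0 carry 2
  0×3+2 = 2 → write 0 carry 1
  0×3+1 = 1 → write 1
  0×3 = 0 → write 0
  1×3 = 3 → write 1 carry 1
  1×3+1 = 4 → write 0 carry 2
  1×3+2 = 5 → write 1 carry 2
  0×3+2 = 2 → write 0 carry 1
  1×3+1 = 4 → write 0 carry 2
  1×3+2 = 5 → write 1 carry 2
  0×3+2 = 2 → write 0 carry 1
  1×3+1 = 4 → write 0 carry 2
  1×3+2 = 5 → write 1 carry 2
  0×3+2 = 2 → write 0 carry 1
  0×3+1 = 1 → write 1
  0×3 = 0 → write 0
  1×3 = 3 → write 1 carry 1
  remaining carry: 1

0b110101001001010100111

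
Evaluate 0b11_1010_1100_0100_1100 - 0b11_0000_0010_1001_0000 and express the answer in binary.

0b1010100110111100

Subtract column by column in base 2:
  0-0 → 0
  0-0 → 0
  1-0 → 1
  1-0 → 1
  0-1 → 1 (borrow)
  0-0-1 → 1 (borrow)
  1-0-1 → 0
  0-1 → 1 (borrow)
  0-0-1 → 1 (borrow)
  0-1-1 → 0 (borrow)
  1-0-1 → 0
  1-0 → 1
  0-0 → 0
  1-0 → 1
  0-0 → 0
  1-0 → 1
  1-1 → 0
  1-1 → 0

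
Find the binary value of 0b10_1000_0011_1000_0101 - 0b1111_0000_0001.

0b100111010010000100

Subtract column by column in base 2:
  1-1 → 0
  0-0 → 0
  1-0 → 1
  0-0 → 0
  0-0 → 0
  0-0 → 0
  0-0 → 0
  1-0 → 1
  1-1 → 0
  1-1 → 0
  0-1 → 1 (borrow)
  0-1-1 → 0 (borrow)
  0-0-1 → 1 (borrow)
  0-0-1 → 1 (borrow)
  0-0-1 → 1 (borrow)
  1-0-1 → 0
  0-0 → 0
  1-0 → 1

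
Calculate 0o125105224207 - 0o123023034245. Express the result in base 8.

0o2062167742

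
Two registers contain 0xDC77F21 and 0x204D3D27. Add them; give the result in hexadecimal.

0x2E14BC48

Add column by column in base 16, right to left:
  1+7 = 8
  2+2 = 4
  F+D = C carry 1
  7+3+1 = B
  7+D = 4 carry 1
  C+4+1 = 1 carry 1
  D+0+1 = E
  0+2 = 2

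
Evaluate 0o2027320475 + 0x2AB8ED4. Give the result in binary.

0o2027320475 = 0b10000010111011010000100111101 in binary.
0x2AB8ED4 = 0b10101010111000111011010100 in binary.
Add column by column in base 2, right to left:
  1+0 = 1
  0+0 = 0
  1+1 = 0 carry 1
  1+0+1 = 0 carry 1
  1+1+1 = 1 carry 1
  1+0+1 = 0 carry 1
  0+1+1 = 0 carry 1
  0+1+1 = 0 carry 1
  1+0+1 = 0 carry 1
  0+1+1 = 0 carry 1
  0+1+1 = 0 carry 1
  0+1+1 = 0 carry 1
  0+0+1 = 1
  1+0 = 1
  0+0 = 0
  1+1 = 0 carry 1
  1+1+1 = 1 carry 1
  0+1+1 = 0 carry 1
  1+0+1 = 0 carry 1
  1+1+1 = 1 carry 1
  1+0+1 = 0 carry 1
  0+1+1 = 0 carry 1
  1+0+1 = 0 carry 1
  0+1+1 = 0 carry 1
  0+0+1 = 1
  0+1 = 1
  0+0 = 0
  0+0 = 0
  1+0 = 1

0b10011000010010011000000010001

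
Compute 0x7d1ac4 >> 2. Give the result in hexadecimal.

2 bits is not a whole number of base-16 digits; in binary: 11111010001101011000100 >> 2 = 111110100011010110001.

0x1f46b1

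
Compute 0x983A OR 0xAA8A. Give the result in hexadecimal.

OR each hex digit independently (no carries):
  9|A=B, 8|A=A, 3|8=B, A|A=A

0xBABA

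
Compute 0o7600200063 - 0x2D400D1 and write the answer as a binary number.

0b111011001011001111111101100010

0o7600200063 = 0b111110000000010000000000110011 in binary.
0x2D400D1 = 0b10110101000000000011010001 in binary.
Subtract column by column in base 2:
  1-1 → 0
  1-0 → 1
  0-0 → 0
  0-0 → 0
  1-1 → 0
  1-0 → 1
  0-1 → 1 (borrow)
  0-1-1 → 0 (borrow)
  0-0-1 → 1 (borrow)
  0-0-1 → 1 (borrow)
  0-0-1 → 1 (borrow)
  0-0-1 → 1 (borrow)
  0-0-1 → 1 (borrow)
  0-0-1 → 1 (borrow)
  0-0-1 → 1 (borrow)
  0-0-1 → 1 (borrow)
  1-0-1 → 0
  0-0 → 0
  0-1 → 1 (borrow)
  0-0-1 → 1 (borrow)
  0-1-1 → 0 (borrow)
  0-0-1 → 1 (borrow)
  0-1-1 → 0 (borrow)
  0-1-1 → 0 (borrow)
  0-0-1 → 1 (borrow)
  1-1-1 → 1 (borrow)
  1-0-1 → 0
  1-0 → 1
  1-0 → 1
  1-0 → 1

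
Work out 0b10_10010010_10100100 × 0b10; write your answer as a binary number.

0b1010010010101001000

Multiply each base-2 digit by 2, carrying:
  0×2 = 0 → write 0
  0×2 = 0 → write 0
  1×2 = 2 → write 0 carry 1
  0×2+1 = 1 → write 1
  0×2 = 0 → write 0
  1×2 = 2 → write 0 carry 1
  0×2+1 = 1 → write 1
  1×2 = 2 → write 0 carry 1
  0×2+1 = 1 → write 1
  1×2 = 2 → write 0 carry 1
  0×2+1 = 1 → write 1
  0×2 = 0 → write 0
  1×2 = 2 → write 0 carry 1
  0×2+1 = 1 → write 1
  0×2 = 0 → write 0
  1×2 = 2 → write 0 carry 1
  0×2+1 = 1 → write 1
  1×2 = 2 → write 0 carry 1
  remaining carry: 1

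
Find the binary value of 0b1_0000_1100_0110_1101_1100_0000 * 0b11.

0b11001001010100100101000000

Multiply each base-2 digit by 3, carrying:
  0×3 = 0 → write 0
  0×3 = 0 → write 0
  0×3 = 0 → write 0
  0×3 = 0 → write 0
  0×3 = 0 → write 0
  0×3 = 0 → write 0
  1×3 = 3 → write 1 carry 1
  1×3+1 = 4 → write 0 carry 2
  1×3+2 = 5 → write 1 carry 2
  0×3+2 = 2 → write 0 carry 1
  1×3+1 = 4 → write 0 carry 2
  1×3+2 = 5 → write 1 carry 2
  0×3+2 = 2 → write 0 carry 1
  1×3+1 = 4 → write 0 carry 2
  1×3+2 = 5 → write 1 carry 2
  0×3+2 = 2 → write 0 carry 1
  0×3+1 = 1 → write 1
  0×3 = 0 → write 0
  1×3 = 3 → write 1 carry 1
  1×3+1 = 4 → write 0 carry 2
  0×3+2 = 2 → write 0 carry 1
  0×3+1 = 1 → write 1
  0×3 = 0 → write 0
  0×3 = 0 → write 0
  1×3 = 3 → write 1 carry 1
  remaining carry: 1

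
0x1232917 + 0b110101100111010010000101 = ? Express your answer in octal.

0o176316634

0x1232917 = 0o110624427 in octal.
0b110101100111010010000101 = 0o65472205 in octal.
Add column by column in base 8, right to left:
  7+5 = 4 carry 1
  2+0+1 = 3
  4+2 = 6
  4+2 = 6
  2+7 = 1 carry 1
  6+4+1 = 3 carry 1
  0+5+1 = 6
  1+6 = 7
  1+0 = 1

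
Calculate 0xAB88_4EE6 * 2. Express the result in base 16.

0x157109DCC

Multiply each base-16 digit by 2, carrying:
  6×2 = 12 → write C
  E×2 = 28 → write C carry 1
  E×2+1 = 29 → write D carry 1
  4×2+1 = 9 → write 9
  8×2 = 16 → write 0 carry 1
  8×2+1 = 17 → write 1 carry 1
  B×2+1 = 23 → write 7 carry 1
  A×2+1 = 21 → write 5 carry 1
  remaining carry: 1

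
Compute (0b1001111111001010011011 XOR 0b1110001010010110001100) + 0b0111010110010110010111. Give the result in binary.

First 0b1001111111001010011011 XOR 0b1110001010010110001100 = 0b0111110101011100010111.
Add column by column in base 2, right to left:
  1+1 = 0 carry 1
  1+1+1 = 1 carry 1
  1+1+1 = 1 carry 1
  0+0+1 = 1
  1+1 = 0 carry 1
  0+0+1 = 1
  0+0 = 0
  0+1 = 1
  1+1 = 0 carry 1
  1+0+1 = 0 carry 1
  1+1+1 = 1 carry 1
  0+0+1 = 1
  1+0 = 1
  0+1 = 1
  1+1 = 0 carry 1
  0+0+1 = 1
  1+1 = 0 carry 1
  1+0+1 = 0 carry 1
  1+1+1 = 1 carry 1
  1+1+1 = 1 carry 1
  1+1+1 = 1 carry 1
  final carry 1

0b1111001011110010101110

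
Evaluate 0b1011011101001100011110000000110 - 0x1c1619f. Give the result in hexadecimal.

0b1011011101001100011110000000110 = 0x5ba63c06 in hexadecimal.
Subtract column by column in base 16:
  6-f → 7 (borrow)
  0-9-1 → 6 (borrow)
  c-1-1 → a
  3-6 → d (borrow)
  6-1-1 → 4
  a-c → e (borrow)
  b-1-1 → 9
  5-0 → 5

0x59e4da67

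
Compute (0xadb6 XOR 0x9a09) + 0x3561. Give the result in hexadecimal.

First 0xadb6 XOR 0x9a09 = 0x37bf.
Add column by column in base 16, right to left:
  f+1 = 0 carry 1
  b+6+1 = 2 carry 1
  7+5+1 = d
  3+3 = 6

0x6d20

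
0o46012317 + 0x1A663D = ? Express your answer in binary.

0o46012317 = 0b100110000001010011001111 in binary.
0x1A663D = 0b110100110011000111101 in binary.
Add column by column in base 2, right to left:
  1+1 = 0 carry 1
  1+0+1 = 0 carry 1
  1+1+1 = 1 carry 1
  1+1+1 = 1 carry 1
  0+1+1 = 0 carry 1
  0+1+1 = 0 carry 1
  1+0+1 = 0 carry 1
  1+0+1 = 0 carry 1
  0+0+1 = 1
  0+1 = 1
  1+1 = 0 carry 1
  0+0+1 = 1
  1+0 = 1
  0+1 = 1
  0+1 = 1
  0+0 = 0
  0+0 = 0
  0+1 = 1
  0+0 = 0
  1+1 = 0 carry 1
  1+1+1 = 1 carry 1
  0+0+1 = 1
  0+0 = 0
  1+0 = 1

0b101100100111101100001100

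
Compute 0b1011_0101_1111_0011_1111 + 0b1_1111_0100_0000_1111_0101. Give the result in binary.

Add column by column in base 2, right to left:
  1+1 = 0 carry 1
  1+0+1 = 0 carry 1
  1+1+1 = 1 carry 1
  1+0+1 = 0 carry 1
  1+1+1 = 1 carry 1
  1+1+1 = 1 carry 1
  0+1+1 = 0 carry 1
  0+1+1 = 0 carry 1
  1+0+1 = 0 carry 1
  1+0+1 = 0 carry 1
  1+0+1 = 0 carry 1
  1+0+1 = 0 carry 1
  1+0+1 = 0 carry 1
  0+0+1 = 1
  1+1 = 0 carry 1
  0+0+1 = 1
  1+1 = 0 carry 1
  1+1+1 = 1 carry 1
  0+1+1 = 0 carry 1
  1+1+1 = 1 carry 1
  0+1+1 = 0 carry 1
  final carry 1

0b1010101010000000110100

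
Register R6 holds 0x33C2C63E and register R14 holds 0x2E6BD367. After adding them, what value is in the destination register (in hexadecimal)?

Add column by column in base 16, right to left:
  E+7 = 5 carry 1
  3+6+1 = A
  6+3 = 9
  C+D = 9 carry 1
  2+B+1 = E
  C+6 = 2 carry 1
  3+E+1 = 2 carry 1
  3+2+1 = 6

0x622E99A5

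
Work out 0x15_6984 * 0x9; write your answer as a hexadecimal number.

Multiply each base-16 digit by 9, carrying:
  4×9 = 36 → write 4 carry 2
  8×9+2 = 74 → write A carry 4
  9×9+4 = 85 → write 5 carry 5
  6×9+5 = 59 → write B carry 3
  5×9+3 = 48 → write 0 carry 3
  1×9+3 = 12 → write C

0xC0B5A4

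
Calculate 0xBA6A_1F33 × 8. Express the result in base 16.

0x5D350F998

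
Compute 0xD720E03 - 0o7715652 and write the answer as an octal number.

0o1524471131

0xD720E03 = 0o1534407003 in octal.
Subtract column by column in base 8:
  3-2 → 1
  0-5 → 3 (borrow)
  0-6-1 → 1 (borrow)
  7-5-1 → 1
  0-1 → 7 (borrow)
  4-7-1 → 4 (borrow)
  4-7-1 → 4 (borrow)
  3-0-1 → 2
  5-0 → 5
  1-0 → 1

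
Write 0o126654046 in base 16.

Each octal digit is 3 bits: 1=001 2=010 6=110 6=110 5=101 4=100 0=000 4=100 6=110.
Group the bits into nibbles: 0001 0101 1011 0101 1000 0010 0110 → 15B5826.

0x15B5826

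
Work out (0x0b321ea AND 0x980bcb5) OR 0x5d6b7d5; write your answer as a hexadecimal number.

0x5d6b7f5

0x0b321ea AND 0x980bcb5 = 0x08020a0.
Then OR with 0x5d6b7d5.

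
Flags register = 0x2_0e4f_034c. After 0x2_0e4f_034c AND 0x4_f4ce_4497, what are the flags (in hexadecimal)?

AND each hex digit independently (no carries):
  2&4=0, 0&f=0, e&4=4, 4&c=4, f&e=e, 0&4=0, 3&4=0, 4&9=0, c&7=4

0x0044e0004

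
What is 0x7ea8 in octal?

0o77250

Expand each hex digit to 4 bits: 7=0111 e=1110 a=1010 8=1000.
Group the bits in threes: 111 111 010 101 000 → 77250.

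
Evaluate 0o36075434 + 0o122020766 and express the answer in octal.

0o160116422

Add column by column in base 8, right to left:
  4+6 = 2 carry 1
  3+6+1 = 2 carry 1
  4+7+1 = 4 carry 1
  5+0+1 = 6
  7+2 = 1 carry 1
  0+0+1 = 1
  6+2 = 0 carry 1
  3+2+1 = 6
  0+1 = 1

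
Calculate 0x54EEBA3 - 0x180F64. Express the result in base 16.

0x536DC3F

Subtract column by column in base 16:
  3-4 → F (borrow)
  A-6-1 → 3
  B-F → C (borrow)
  E-0-1 → D
  E-8 → 6
  4-1 → 3
  5-0 → 5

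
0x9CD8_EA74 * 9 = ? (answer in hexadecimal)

Multiply each base-16 digit by 9, carrying:
  4×9 = 36 → write 4 carry 2
  7×9+2 = 65 → write 1 carry 4
  A×9+4 = 94 → write E carry 5
  E×9+5 = 131 → write 3 carry 8
  8×9+8 = 80 → write 0 carry 5
  D×9+5 = 122 → write A carry 7
  C×9+7 = 115 → write 3 carry 7
  9×9+7 = 88 → write 8 carry 5
  remaining carry: 5

0x583A03E14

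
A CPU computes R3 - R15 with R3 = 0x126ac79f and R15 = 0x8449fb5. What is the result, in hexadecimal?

0xa2627ea

Subtract column by column in base 16:
  f-5 → a
  9-b → e (borrow)
  7-f-1 → 7 (borrow)
  c-9-1 → 2
  a-4 → 6
  6-4 → 2
  2-8 → a (borrow)
  1-0-1 → 0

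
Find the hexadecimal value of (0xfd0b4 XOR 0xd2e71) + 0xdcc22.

0x10cae7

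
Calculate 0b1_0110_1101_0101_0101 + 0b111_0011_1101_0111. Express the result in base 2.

0b11110000100101100

Add column by column in base 2, right to left:
  1+1 = 0 carry 1
  0+1+1 = 0 carry 1
  1+1+1 = 1 carry 1
  0+0+1 = 1
  1+1 = 0 carry 1
  0+0+1 = 1
  1+1 = 0 carry 1
  0+1+1 = 0 carry 1
  1+1+1 = 1 carry 1
  0+1+1 = 0 carry 1
  1+0+1 = 0 carry 1
  1+0+1 = 0 carry 1
  0+1+1 = 0 carry 1
  1+1+1 = 1 carry 1
  1+1+1 = 1 carry 1
  0+0+1 = 1
  1+0 = 1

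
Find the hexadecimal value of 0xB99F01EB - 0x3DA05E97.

Subtract column by column in base 16:
  B-7 → 4
  E-9 → 5
  1-E → 3 (borrow)
  0-5-1 → A (borrow)
  F-0-1 → E
  9-A → F (borrow)
  9-D-1 → B (borrow)
  B-3-1 → 7

0x7BFEA354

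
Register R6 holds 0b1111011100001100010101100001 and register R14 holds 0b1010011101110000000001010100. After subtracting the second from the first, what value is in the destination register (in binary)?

0b100111110011100010100001101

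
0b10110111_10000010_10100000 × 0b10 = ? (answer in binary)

Multiply each base-2 digit by 2, carrying:
  0×2 = 0 → write 0
  0×2 = 0 → write 0
  0×2 = 0 → write 0
  0×2 = 0 → write 0
  0×2 = 0 → write 0
  1×2 = 2 → write 0 carry 1
  0×2+1 = 1 → write 1
  1×2 = 2 → write 0 carry 1
  0×2+1 = 1 → write 1
  1×2 = 2 → write 0 carry 1
  0×2+1 = 1 → write 1
  0×2 = 0 → write 0
  0×2 = 0 → write 0
  0×2 = 0 → write 0
  0×2 = 0 → write 0
  1×2 = 2 → write 0 carry 1
  1×2+1 = 3 → write 1 carry 1
  1×2+1 = 3 → write 1 carry 1
  1×2+1 = 3 → write 1 carry 1
  0×2+1 = 1 → write 1
  1×2 = 2 → write 0 carry 1
  1×2+1 = 3 → write 1 carry 1
  0×2+1 = 1 → write 1
  1×2 = 2 → write 0 carry 1
  remaining carry: 1

0b1011011110000010101000000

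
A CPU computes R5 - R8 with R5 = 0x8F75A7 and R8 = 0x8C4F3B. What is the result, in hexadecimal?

Subtract column by column in base 16:
  7-B → C (borrow)
  A-3-1 → 6
  5-F → 6 (borrow)
  7-4-1 → 2
  F-C → 3
  8-8 → 0

0x3266C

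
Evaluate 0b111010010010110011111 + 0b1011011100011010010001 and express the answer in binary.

Add column by column in base 2, right to left:
  1+1 = 0 carry 1
  1+0+1 = 0 carry 1
  1+0+1 = 0 carry 1
  1+0+1 = 0 carry 1
  1+1+1 = 1 carry 1
  0+0+1 = 1
  0+0 = 0
  1+1 = 0 carry 1
  1+0+1 = 0 carry 1
  0+1+1 = 0 carry 1
  1+1+1 = 1 carry 1
  0+0+1 = 1
  0+0 = 0
  1+0 = 1
  0+1 = 1
  0+1 = 1
  1+1 = 0 carry 1
  0+0+1 = 1
  1+1 = 0 carry 1
  1+1+1 = 1 carry 1
  1+0+1 = 0 carry 1
  0+1+1 = 0 carry 1
  final carry 1

0b10010101110110000110000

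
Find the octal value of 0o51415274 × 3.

Multiply each base-8 digit by 3, carrying:
  4×3 = 12 → write 4 carry 1
  7×3+1 = 22 → write 6 carry 2
  2×3+2 = 8 → write 0 carry 1
  5×3+1 = 16 → write 0 carry 2
  1×3+2 = 5 → write 5
  4×3 = 12 → write 4 carry 1
  1×3+1 = 4 → write 4
  5×3 = 15 → write 7 carry 1
  remaining carry: 1

0o174450064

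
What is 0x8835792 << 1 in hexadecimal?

0x1106af24

1 bits is not a whole number of base-16 digits; in binary: 1000100000110101011110010010 << 1 = 10001000001101010111100100100.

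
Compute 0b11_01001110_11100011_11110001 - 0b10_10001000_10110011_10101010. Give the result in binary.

0b110001100011000001000111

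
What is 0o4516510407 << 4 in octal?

0o112352210160

4 bits is not a whole number of base-8 digits; in binary: 100101001110101001000100000111 << 4 = 1001010011101010010001000001110000.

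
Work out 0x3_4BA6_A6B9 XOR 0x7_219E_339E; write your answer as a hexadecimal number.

0x46A389527

XOR each hex digit independently (no carries):
  3^7=4, 4^2=6, B^1=A, A^9=3, 6^E=8, A^3=9, 6^3=5, B^9=2, 9^E=7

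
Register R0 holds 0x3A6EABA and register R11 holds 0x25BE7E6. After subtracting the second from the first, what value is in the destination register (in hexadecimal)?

0x14B02D4

Subtract column by column in base 16:
  A-6 → 4
  B-E → D (borrow)
  A-7-1 → 2
  E-E → 0
  6-B → B (borrow)
  A-5-1 → 4
  3-2 → 1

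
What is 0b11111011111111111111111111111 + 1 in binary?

The trailing 23 digits are 1 (max in base 2), so adding 1 cascades: they roll to 0 and the next digit up increments.

0b11111100000000000000000000000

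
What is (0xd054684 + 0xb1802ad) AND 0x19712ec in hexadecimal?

0x150020

Add column by column in base 16, right to left:
  4+d = 1 carry 1
  8+a+1 = 3 carry 1
  6+2+1 = 9
  4+0 = 4
  5+8 = d
  0+1 = 1
  d+b = 8 carry 1
  final carry 1
Sum = 0x181d4931; now AND with 0x19712ec:
  1&0=0, 8&1=0, 1&9=1, d&7=5, 4&1=0, 9&2=0, 3&e=2, 1&c=0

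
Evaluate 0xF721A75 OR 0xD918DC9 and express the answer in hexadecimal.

0xFF39FFD

OR each hex digit independently (no carries):
  F|D=F, 7|9=F, 2|1=3, 1|8=9, A|D=F, 7|C=F, 5|9=D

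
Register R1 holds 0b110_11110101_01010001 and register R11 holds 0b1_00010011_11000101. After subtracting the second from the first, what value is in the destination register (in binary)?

0b1011110000110001100

Subtract column by column in base 2:
  1-1 → 0
  0-0 → 0
  0-1 → 1 (borrow)
  0-0-1 → 1 (borrow)
  1-0-1 → 0
  0-0 → 0
  1-1 → 0
  0-1 → 1 (borrow)
  1-1-1 → 1 (borrow)
  0-1-1 → 0 (borrow)
  1-0-1 → 0
  0-0 → 0
  1-1 → 0
  1-0 → 1
  1-0 → 1
  1-0 → 1
  0-1 → 1 (borrow)
  1-0-1 → 0
  1-0 → 1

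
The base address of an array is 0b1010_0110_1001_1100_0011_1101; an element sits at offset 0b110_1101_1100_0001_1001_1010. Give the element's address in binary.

0b1000101000101110111010111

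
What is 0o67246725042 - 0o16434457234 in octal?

0o50612245606

Subtract column by column in base 8:
  2-4 → 6 (borrow)
  4-3-1 → 0
  0-2 → 6 (borrow)
  5-7-1 → 5 (borrow)
  2-5-1 → 4 (borrow)
  7-4-1 → 2
  6-4 → 2
  4-3 → 1
  2-4 → 6 (borrow)
  7-6-1 → 0
  6-1 → 5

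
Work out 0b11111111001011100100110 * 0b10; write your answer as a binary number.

Multiply each base-2 digit by 2, carrying:
  0×2 = 0 → write 0
  1×2 = 2 → write 0 carry 1
  1×2+1 = 3 → write 1 carry 1
  0×2+1 = 1 → write 1
  0×2 = 0 → write 0
  1×2 = 2 → write 0 carry 1
  0×2+1 = 1 → write 1
  0×2 = 0 → write 0
  1×2 = 2 → write 0 carry 1
  1×2+1 = 3 → write 1 carry 1
  1×2+1 = 3 → write 1 carry 1
  0×2+1 = 1 → write 1
  1×2 = 2 → write 0 carry 1
  0×2+1 = 1 → write 1
  0×2 = 0 → write 0
  1×2 = 2 → write 0 carry 1
  1×2+1 = 3 → write 1 carry 1
  1×2+1 = 3 → write 1 carry 1
  1×2+1 = 3 → write 1 carry 1
  1×2+1 = 3 → write 1 carry 1
  1×2+1 = 3 → write 1 carry 1
  1×2+1 = 3 → write 1 carry 1
  1×2+1 = 3 → write 1 carry 1
  remaining carry: 1

0b111111110010111001001100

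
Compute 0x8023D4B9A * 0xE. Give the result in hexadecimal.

0x701F5A226C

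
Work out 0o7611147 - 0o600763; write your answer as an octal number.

Subtract column by column in base 8:
  7-3 → 4
  4-6 → 6 (borrow)
  1-7-1 → 1 (borrow)
  1-0-1 → 0
  1-0 → 1
  6-6 → 0
  7-0 → 7

0o7010164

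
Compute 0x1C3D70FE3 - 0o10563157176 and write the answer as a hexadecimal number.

0o10563157176 = 0x45CCDE7E in hexadecimal.
Subtract column by column in base 16:
  3-E → 5 (borrow)
  E-7-1 → 6
  F-E → 1
  0-D → 3 (borrow)
  7-C-1 → A (borrow)
  D-C-1 → 0
  3-5 → E (borrow)
  C-4-1 → 7
  1-0 → 1

0x17E0A3165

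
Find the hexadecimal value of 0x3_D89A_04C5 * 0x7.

0x1AEC362163

Multiply each base-16 digit by 7, carrying:
  5×7 = 35 → write 3 carry 2
  C×7+2 = 86 → write 6 carry 5
  4×7+5 = 33 → write 1 carry 2
  0×7+2 = 2 → write 2
  A×7 = 70 → write 6 carry 4
  9×7+4 = 67 → write 3 carry 4
  8×7+4 = 60 → write C carry 3
  D×7+3 = 94 → write E carry 5
  3×7+5 = 26 → write A carry 1
  remaining carry: 1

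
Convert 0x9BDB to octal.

Expand each hex digit to 4 bits: 9=1001 B=1011 D=1101 B=1011.
Group the bits in threes: 001 001 101 111 011 011 → 115733.

0o115733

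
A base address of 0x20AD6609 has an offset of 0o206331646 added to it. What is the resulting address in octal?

0o4261614657

0x20AD6609 = 0o4053263011 in octal.
Add column by column in base 8, right to left:
  1+6 = 7
  1+4 = 5
  0+6 = 6
  3+1 = 4
  6+3 = 1 carry 1
  2+3+1 = 6
  3+6 = 1 carry 1
  5+0+1 = 6
  0+2 = 2
  4+0 = 4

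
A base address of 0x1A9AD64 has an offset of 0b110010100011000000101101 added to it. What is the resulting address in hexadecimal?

0x273DD91

0b110010100011000000101101 = 0xCA302D in hexadecimal.
Add column by column in base 16, right to left:
  4+D = 1 carry 1
  6+2+1 = 9
  D+0 = D
  A+3 = D
  9+A = 3 carry 1
  A+C+1 = 7 carry 1
  1+0+1 = 2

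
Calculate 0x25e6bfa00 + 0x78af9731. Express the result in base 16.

0x2d71b9131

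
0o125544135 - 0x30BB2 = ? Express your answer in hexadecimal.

0o125544135 = 0x156C85D in hexadecimal.
Subtract column by column in base 16:
  D-2 → B
  5-B → A (borrow)
  8-B-1 → C (borrow)
  C-0-1 → B
  6-3 → 3
  5-0 → 5
  1-0 → 1

0x153BCAB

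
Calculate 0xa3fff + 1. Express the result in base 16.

0xa4000

The trailing 3 digits are F (max in base 16), so adding 1 cascades: they roll to 0 and the next digit up increments.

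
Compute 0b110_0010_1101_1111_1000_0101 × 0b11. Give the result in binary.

Multiply each base-2 digit by 3, carrying:
  1×3 = 3 → write 1 carry 1
  0×3+1 = 1 → write 1
  1×3 = 3 → write 1 carry 1
  0×3+1 = 1 → write 1
  0×3 = 0 → write 0
  0×3 = 0 → write 0
  0×3 = 0 → write 0
  1×3 = 3 → write 1 carry 1
  1×3+1 = 4 → write 0 carry 2
  1×3+2 = 5 → write 1 carry 2
  1×3+2 = 5 → write 1 carry 2
  1×3+2 = 5 → write 1 carry 2
  1×3+2 = 5 → write 1 carry 2
  0×3+2 = 2 → write 0 carry 1
  1×3+1 = 4 → write 0 carry 2
  1×3+2 = 5 → write 1 carry 2
  0×3+2 = 2 → write 0 carry 1
  1×3+1 = 4 → write 0 carry 2
  0×3+2 = 2 → write 0 carry 1
  0×3+1 = 1 → write 1
  0×3 = 0 → write 0
  1×3 = 3 → write 1 carry 1
  1×3+1 = 4 → write 0 carry 2
  remaining carry: 10

0b1001010001001111010001111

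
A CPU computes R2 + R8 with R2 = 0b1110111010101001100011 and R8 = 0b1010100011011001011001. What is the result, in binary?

Add column by column in base 2, right to left:
  1+1 = 0 carry 1
  1+0+1 = 0 carry 1
  0+0+1 = 1
  0+1 = 1
  0+1 = 1
  1+0 = 1
  1+1 = 0 carry 1
  0+0+1 = 1
  0+0 = 0
  1+1 = 0 carry 1
  0+1+1 = 0 carry 1
  1+0+1 = 0 carry 1
  0+1+1 = 0 carry 1
  1+1+1 = 1 carry 1
  0+0+1 = 1
  1+0 = 1
  1+0 = 1
  1+1 = 0 carry 1
  0+0+1 = 1
  1+1 = 0 carry 1
  1+0+1 = 0 carry 1
  1+1+1 = 1 carry 1
  final carry 1

0b11001011110000010111100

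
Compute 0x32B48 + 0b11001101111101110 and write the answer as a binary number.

0x32B48 = 0b110010101101001000 in binary.
Add column by column in base 2, right to left:
  0+0 = 0
  0+1 = 1
  0+1 = 1
  1+1 = 0 carry 1
  0+0+1 = 1
  0+1 = 1
  1+1 = 0 carry 1
  0+1+1 = 0 carry 1
  1+1+1 = 1 carry 1
  1+1+1 = 1 carry 1
  0+0+1 = 1
  1+1 = 0 carry 1
  0+1+1 = 0 carry 1
  1+0+1 = 0 carry 1
  0+0+1 = 1
  0+1 = 1
  1+1 = 0 carry 1
  1+0+1 = 0 carry 1
  final carry 1

0b1001100011100110110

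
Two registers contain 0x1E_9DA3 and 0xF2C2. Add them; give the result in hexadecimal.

Add column by column in base 16, right to left:
  3+2 = 5
  A+C = 6 carry 1
  D+2+1 = 0 carry 1
  9+F+1 = 9 carry 1
  E+0+1 = F
  1+0 = 1

0x1F9065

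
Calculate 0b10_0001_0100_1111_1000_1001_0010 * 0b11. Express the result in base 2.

0b110001111101110100110110110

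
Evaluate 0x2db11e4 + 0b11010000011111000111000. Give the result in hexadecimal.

0x343501c

0b11010000011111000111000 = 0x683e38 in hexadecimal.
Add column by column in base 16, right to left:
  4+8 = c
  e+3 = 1 carry 1
  1+e+1 = 0 carry 1
  1+3+1 = 5
  b+8 = 3 carry 1
  d+6+1 = 4 carry 1
  2+0+1 = 3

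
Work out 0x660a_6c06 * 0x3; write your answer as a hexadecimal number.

Multiply each base-16 digit by 3, carrying:
  6×3 = 18 → write 2 carry 1
  0×3+1 = 1 → write 1
  c×3 = 36 → write 4 carry 2
  6×3+2 = 20 → write 4 carry 1
  a×3+1 = 31 → write f carry 1
  0×3+1 = 1 → write 1
  6×3 = 18 → write 2 carry 1
  6×3+1 = 19 → write 3 carry 1
  remaining carry: 1

0x1321f4412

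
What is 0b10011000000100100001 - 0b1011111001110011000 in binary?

0b111000110110001001

Subtract column by column in base 2:
  1-0 → 1
  0-0 → 0
  0-0 → 0
  0-1 → 1 (borrow)
  0-1-1 → 0 (borrow)
  1-0-1 → 0
  0-0 → 0
  0-1 → 1 (borrow)
  1-1-1 → 1 (borrow)
  0-1-1 → 0 (borrow)
  0-0-1 → 1 (borrow)
  0-0-1 → 1 (borrow)
  0-1-1 → 0 (borrow)
  0-1-1 → 0 (borrow)
  0-1-1 → 0 (borrow)
  1-1-1 → 1 (borrow)
  1-1-1 → 1 (borrow)
  0-0-1 → 1 (borrow)
  0-1-1 → 0 (borrow)
  1-0-1 → 0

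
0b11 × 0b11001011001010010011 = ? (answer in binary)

Multiply each base-2 digit by 3, carrying:
  1×3 = 3 → write 1 carry 1
  1×3+1 = 4 → write 0 carry 2
  0×3+2 = 2 → write 0 carry 1
  0×3+1 = 1 → write 1
  1×3 = 3 → write 1 carry 1
  0×3+1 = 1 → write 1
  0×3 = 0 → write 0
  1×3 = 3 → write 1 carry 1
  0×3+1 = 1 → write 1
  1×3 = 3 → write 1 carry 1
  0×3+1 = 1 → write 1
  0×3 = 0 → write 0
  1×3 = 3 → write 1 carry 1
  1×3+1 = 4 → write 0 carry 2
  0×3+2 = 2 → write 0 carry 1
  1×3+1 = 4 → write 0 carry 2
  0×3+2 = 2 → write 0 carry 1
  0×3+1 = 1 → write 1
  1×3 = 3 → write 1 carry 1
  1×3+1 = 4 → write 0 carry 2
  remaining carry: 10

0b1001100001011110111001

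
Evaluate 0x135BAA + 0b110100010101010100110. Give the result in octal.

0o13303120

0x135BAA = 0o4655652 in octal.
0b110100010101010100110 = 0o6425246 in octal.
Add column by column in base 8, right to left:
  2+6 = 0 carry 1
  5+4+1 = 2 carry 1
  6+2+1 = 1 carry 1
  5+5+1 = 3 carry 1
  5+2+1 = 0 carry 1
  6+4+1 = 3 carry 1
  4+6+1 = 3 carry 1
  final carry 1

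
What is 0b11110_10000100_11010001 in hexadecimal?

0x1e84d1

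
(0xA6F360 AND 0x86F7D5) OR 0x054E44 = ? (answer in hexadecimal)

0x87FF44

0xA6F360 AND 0x86F7D5 = 0x86F340.
Then OR with 0x054E44.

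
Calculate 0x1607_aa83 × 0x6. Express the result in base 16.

0x842dff12

Multiply each base-16 digit by 6, carrying:
  3×6 = 18 → write 2 carry 1
  8×6+1 = 49 → write 1 carry 3
  a×6+3 = 63 → write f carry 3
  a×6+3 = 63 → write f carry 3
  7×6+3 = 45 → write d carry 2
  0×6+2 = 2 → write 2
  6×6 = 36 → write 4 carry 2
  1×6+2 = 8 → write 8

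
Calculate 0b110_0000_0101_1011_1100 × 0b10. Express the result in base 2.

0b11000000101101111000

Multiply each base-2 digit by 2, carrying:
  0×2 = 0 → write 0
  0×2 = 0 → write 0
  1×2 = 2 → write 0 carry 1
  1×2+1 = 3 → write 1 carry 1
  1×2+1 = 3 → write 1 carry 1
  1×2+1 = 3 → write 1 carry 1
  0×2+1 = 1 → write 1
  1×2 = 2 → write 0 carry 1
  1×2+1 = 3 → write 1 carry 1
  0×2+1 = 1 → write 1
  1×2 = 2 → write 0 carry 1
  0×2+1 = 1 → write 1
  0×2 = 0 → write 0
  0×2 = 0 → write 0
  0×2 = 0 → write 0
  0×2 = 0 → write 0
  0×2 = 0 → write 0
  1×2 = 2 → write 0 carry 1
  1×2+1 = 3 → write 1 carry 1
  remaining carry: 1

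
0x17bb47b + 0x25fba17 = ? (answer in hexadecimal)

0x3db6e92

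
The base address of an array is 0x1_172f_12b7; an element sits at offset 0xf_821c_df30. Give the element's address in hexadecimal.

0x10994bf1e7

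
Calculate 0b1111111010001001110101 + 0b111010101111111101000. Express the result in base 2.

0b10111010000001001011101

Add column by column in base 2, right to left:
  1+0 = 1
  0+0 = 0
  1+0 = 1
  0+1 = 1
  1+0 = 1
  1+1 = 0 carry 1
  1+1+1 = 1 carry 1
  0+1+1 = 0 carry 1
  0+1+1 = 0 carry 1
  1+1+1 = 1 carry 1
  0+1+1 = 0 carry 1
  0+1+1 = 0 carry 1
  0+1+1 = 0 carry 1
  1+0+1 = 0 carry 1
  0+1+1 = 0 carry 1
  1+0+1 = 0 carry 1
  1+1+1 = 1 carry 1
  1+0+1 = 0 carry 1
  1+1+1 = 1 carry 1
  1+1+1 = 1 carry 1
  1+1+1 = 1 carry 1
  1+0+1 = 0 carry 1
  final carry 1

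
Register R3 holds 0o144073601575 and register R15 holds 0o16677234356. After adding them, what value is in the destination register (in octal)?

0o162773036153

Add column by column in base 8, right to left:
  5+6 = 3 carry 1
  7+5+1 = 5 carry 1
  5+3+1 = 1 carry 1
  1+4+1 = 6
  0+3 = 3
  6+2 = 0 carry 1
  3+7+1 = 3 carry 1
  7+7+1 = 7 carry 1
  0+6+1 = 7
  4+6 = 2 carry 1
  4+1+1 = 6
  1+0 = 1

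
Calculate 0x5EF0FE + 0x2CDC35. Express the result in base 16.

0x8BCD33

Add column by column in base 16, right to left:
  E+5 = 3 carry 1
  F+3+1 = 3 carry 1
  0+C+1 = D
  F+D = C carry 1
  E+C+1 = B carry 1
  5+2+1 = 8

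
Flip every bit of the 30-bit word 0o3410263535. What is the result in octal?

0o4367514242

Each oct digit d becomes 7−d:
  3→4, 4→3, 1→6, 0→7, 2→5, 6→1, 3→4, 5→2, 3→4, 5→2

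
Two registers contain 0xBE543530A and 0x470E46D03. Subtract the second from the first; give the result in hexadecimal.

0x7745EE607

Subtract column by column in base 16:
  A-3 → 7
  0-0 → 0
  3-D → 6 (borrow)
  5-6-1 → E (borrow)
  3-4-1 → E (borrow)
  4-E-1 → 5 (borrow)
  5-0-1 → 4
  E-7 → 7
  B-4 → 7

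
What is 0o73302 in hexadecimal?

Each octal digit is 3 bits: 7=111 3=011 3=011 0=000 2=010.
Group the bits into nibbles: 0111 0110 1100 0010 → 76C2.

0x76C2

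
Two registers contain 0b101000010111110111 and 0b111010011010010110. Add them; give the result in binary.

0b1100010110010001101

Add column by column in base 2, right to left:
  1+0 = 1
  1+1 = 0 carry 1
  1+1+1 = 1 carry 1
  0+0+1 = 1
  1+1 = 0 carry 1
  1+0+1 = 0 carry 1
  1+0+1 = 0 carry 1
  1+1+1 = 1 carry 1
  1+0+1 = 0 carry 1
  0+1+1 = 0 carry 1
  1+1+1 = 1 carry 1
  0+0+1 = 1
  0+0 = 0
  0+1 = 1
  0+0 = 0
  1+1 = 0 carry 1
  0+1+1 = 0 carry 1
  1+1+1 = 1 carry 1
  final carry 1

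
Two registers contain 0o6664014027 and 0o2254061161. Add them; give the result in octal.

Add column by column in base 8, right to left:
  7+1 = 0 carry 1
  2+6+1 = 1 carry 1
  0+1+1 = 2
  4+1 = 5
  1+6 = 7
  0+0 = 0
  4+4 = 0 carry 1
  6+5+1 = 4 carry 1
  6+2+1 = 1 carry 1
  6+2+1 = 1 carry 1
  final carry 1

0o11140075210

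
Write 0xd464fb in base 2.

Expand each hex digit to 4 bits: d=1101 4=0100 6=0110 4=0100 f=1111 b=1011.

0b110101000110010011111011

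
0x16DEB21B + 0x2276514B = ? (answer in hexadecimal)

0x39550366

Add column by column in base 16, right to left:
  B+B = 6 carry 1
  1+4+1 = 6
  2+1 = 3
  B+5 = 0 carry 1
  E+6+1 = 5 carry 1
  D+7+1 = 5 carry 1
  6+2+1 = 9
  1+2 = 3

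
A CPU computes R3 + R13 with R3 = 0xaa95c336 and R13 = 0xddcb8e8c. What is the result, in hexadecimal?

Add column by column in base 16, right to left:
  6+c = 2 carry 1
  3+8+1 = c
  3+e = 1 carry 1
  c+8+1 = 5 carry 1
  5+b+1 = 1 carry 1
  9+c+1 = 6 carry 1
  a+d+1 = 8 carry 1
  a+d+1 = 8 carry 1
  final carry 1

0x1886151c2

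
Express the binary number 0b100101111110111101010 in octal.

Group the bits in threes: 100 101 111 110 111 101 010 → 4576752.

0o4576752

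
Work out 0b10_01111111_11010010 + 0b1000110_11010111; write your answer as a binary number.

Add column by column in base 2, right to left:
  0+1 = 1
  1+1 = 0 carry 1
  0+1+1 = 0 carry 1
  0+0+1 = 1
  1+1 = 0 carry 1
  0+0+1 = 1
  1+1 = 0 carry 1
  1+1+1 = 1 carry 1
  1+0+1 = 0 carry 1
  1+1+1 = 1 carry 1
  1+1+1 = 1 carry 1
  1+0+1 = 0 carry 1
  1+0+1 = 0 carry 1
  1+0+1 = 0 carry 1
  1+1+1 = 1 carry 1
  0+0+1 = 1
  0+0 = 0
  1+0 = 1

0b101100011010101001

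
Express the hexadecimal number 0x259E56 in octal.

Expand each hex digit to 4 bits: 2=0010 5=0101 9=1001 E=1110 5=0101 6=0110.
Group the bits in threes: 001 001 011 001 111 001 010 110 → 11317126.

0o11317126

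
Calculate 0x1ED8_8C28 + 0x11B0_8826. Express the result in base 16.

Add column by column in base 16, right to left:
  8+6 = E
  2+2 = 4
  C+8 = 4 carry 1
  8+8+1 = 1 carry 1
  8+0+1 = 9
  D+B = 8 carry 1
  E+1+1 = 0 carry 1
  1+1+1 = 3

0x3089144E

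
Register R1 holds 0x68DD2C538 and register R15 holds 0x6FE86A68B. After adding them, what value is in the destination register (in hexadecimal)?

0xD8C596BC3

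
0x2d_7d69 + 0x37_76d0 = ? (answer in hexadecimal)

0x64f439

Add column by column in base 16, right to left:
  9+0 = 9
  6+d = 3 carry 1
  d+6+1 = 4 carry 1
  7+7+1 = f
  d+7 = 4 carry 1
  2+3+1 = 6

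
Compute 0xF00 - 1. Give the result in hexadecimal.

The trailing 2 digits are 0, so subtracting 1 borrows through: they become F and the next digit up decrements.

0xEFF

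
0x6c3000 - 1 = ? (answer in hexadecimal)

The trailing 3 digits are 0, so subtracting 1 borrows through: they become F and the next digit up decrements.

0x6c2fff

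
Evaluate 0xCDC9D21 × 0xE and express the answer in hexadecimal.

Multiply each base-16 digit by 14, carrying:
  1×14 = 14 → write E
  2×14 = 28 → write C carry 1
  D×14+1 = 183 → write 7 carry 11
  9×14+11 = 137 → write 9 carry 8
  C×14+8 = 176 → write 0 carry 11
  D×14+11 = 193 → write 1 carry 12
  C×14+12 = 180 → write 4 carry 11
  remaining carry: B

0xB41097CE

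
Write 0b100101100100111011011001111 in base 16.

Group the bits into nibbles: 0100 1011 0010 0111 0110 1100 1111 → 4b276cf.

0x4b276cf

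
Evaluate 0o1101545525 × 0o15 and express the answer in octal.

0o16526051521

Multiply each base-8 digit by 13, carrying:
  5×13 = 65 → write 1 carry 8
  2×13+8 = 34 → write 2 carry 4
  5×13+4 = 69 → write 5 carry 8
  5×13+8 = 73 → write 1 carry 9
  4×13+9 = 61 → write 5 carry 7
  5×13+7 = 72 → write 0 carry 9
  1×13+9 = 22 → write 6 carry 2
  0×13+2 = 2 → write 2
  1×13 = 13 → write 5 carry 1
  1×13+1 = 14 → write 6 carry 1
  remaining carry: 1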